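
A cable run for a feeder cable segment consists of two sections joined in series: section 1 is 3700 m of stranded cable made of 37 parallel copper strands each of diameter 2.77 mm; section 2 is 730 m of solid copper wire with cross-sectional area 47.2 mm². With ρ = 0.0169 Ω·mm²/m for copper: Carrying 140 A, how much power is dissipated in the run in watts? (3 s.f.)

10600 W

ρ = 0.0169 Ω·mm²/m = 1.69×10^-8 Ω·m
Section 1: A_strand = π(1.3850e-03)² = 6.026e-06 m²; R₁ = ρL/(N·A_s) = (1.69×10^-8)(3700)/(37×6.026e-06) = 0.2804 Ω
Section 2: A = 47.2 mm² = 4.720e-05 m²
R₂ = (1.69×10^-8)(730)/(4.720e-05) = 0.2614 Ω
R = R₁ + R₂ = 0.5418 Ω
P = I²R = (140)² × 0.5418 = 10600 W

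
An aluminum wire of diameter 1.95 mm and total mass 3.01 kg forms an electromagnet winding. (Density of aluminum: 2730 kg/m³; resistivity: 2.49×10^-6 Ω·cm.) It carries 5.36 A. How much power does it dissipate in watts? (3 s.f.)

88.4 W

ρ = 2.49×10^-6 Ω·cm = 2.49×10^-8 Ω·m
A = π(d/2)² = π(9.7500e-04 m)² = 2.9865e-06 m²
L = m/(density·A) = 3.01/(2730×2.9865e-06) = 369.2 m
R = ρL/A = (2.49×10^-8)(369.2)/(2.9865e-06) = 3.078 Ω
P = I²R = (5.36)² × 3.078 = 88.4 W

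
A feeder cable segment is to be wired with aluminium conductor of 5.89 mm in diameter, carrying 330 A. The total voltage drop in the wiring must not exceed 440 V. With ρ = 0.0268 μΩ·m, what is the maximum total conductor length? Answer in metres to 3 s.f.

ρ = 0.0268 μΩ·m = 2.68×10^-8 Ω·m
A = π(d/2)² = π(2.9450e-03 m)² = 2.725e-05 m²
L_max = V_max·A/(1·ρI) = (440)(2.725e-05)/(2.68×10^-8×330) = 1360 m

1360 m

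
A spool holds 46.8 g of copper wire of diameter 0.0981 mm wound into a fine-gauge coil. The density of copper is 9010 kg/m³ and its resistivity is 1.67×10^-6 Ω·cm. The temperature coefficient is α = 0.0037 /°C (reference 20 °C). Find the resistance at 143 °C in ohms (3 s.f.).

ρ = 1.67×10^-6 Ω·cm = 1.67×10^-8 Ω·m
A = π(d/2)² = π(4.9050e-05 m)² = 7.5584e-09 m²
L = m/(density·A) = 0.0468/(9010×7.5584e-09) = 687.2 m
R = ρL/A = (1.67×10^-8)(687.2)/(7.5584e-09) = 1518 Ω
R(143 °C) = 1518 × (1 + 0.0037×123) = 2210 Ω

2210 Ω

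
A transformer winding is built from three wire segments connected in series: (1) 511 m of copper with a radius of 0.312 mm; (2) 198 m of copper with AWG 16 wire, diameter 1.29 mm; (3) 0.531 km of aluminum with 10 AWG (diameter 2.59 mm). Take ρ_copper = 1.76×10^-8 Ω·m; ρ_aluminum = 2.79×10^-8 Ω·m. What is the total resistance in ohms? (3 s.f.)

Seg 1: A = πr² = π(3.1200e-04 m)² = 3.058e-07 m²
R_1 = (1.76×10^-8)(511)/(3.058e-07) = 29.41 Ω
Seg 2: A = π(1.29/2 mm)² = π(6.4500e-04 m)² = 1.307e-06 m²
R_2 = (1.76×10^-8)(198)/(1.307e-06) = 2.666 Ω
Seg 3: A = π(2.59/2 mm)² = π(1.2950e-03 m)² = 5.269e-06 m²
R_3 = (2.79×10^-8)(531)/(5.269e-06) = 2.812 Ω
R_total = R_1 + R_2 + R_3 = 34.9 Ω

34.9 Ω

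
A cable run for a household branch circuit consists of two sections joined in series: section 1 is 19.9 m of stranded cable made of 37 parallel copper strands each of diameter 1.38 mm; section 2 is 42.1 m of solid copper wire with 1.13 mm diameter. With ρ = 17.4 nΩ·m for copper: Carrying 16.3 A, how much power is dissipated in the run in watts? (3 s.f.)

196 W

ρ = 17.4 nΩ·m = 1.74×10^-8 Ω·m
Section 1: A_strand = π(6.9000e-04)² = 1.496e-06 m²; R₁ = ρL/(N·A_s) = (1.74×10^-8)(19.9)/(37×1.496e-06) = 0.006257 Ω
Section 2: A = π(d/2)² = π(5.6500e-04 m)² = 1.003e-06 m²
R₂ = (1.74×10^-8)(42.1)/(1.003e-06) = 0.7304 Ω
R = R₁ + R₂ = 0.7367 Ω
P = I²R = (16.3)² × 0.7367 = 196 W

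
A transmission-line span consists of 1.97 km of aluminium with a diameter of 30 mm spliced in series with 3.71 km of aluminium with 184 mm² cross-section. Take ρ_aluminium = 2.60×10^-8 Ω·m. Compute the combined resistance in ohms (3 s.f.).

Segment 1: A = π(d/2)² = π(1.5000e-02 m)² = 7.069e-04 m²
R₁ = ρL/A = (2.60×10^-8)(1970)/(7.069e-04) = 0.07246 Ω
Segment 2: A = 184 mm² = 1.840e-04 m²
R₂ = (2.60×10^-8)(3710)/(1.840e-04) = 0.5242 Ω
R = R₁ + R₂ = 0.597 Ω

0.597 Ω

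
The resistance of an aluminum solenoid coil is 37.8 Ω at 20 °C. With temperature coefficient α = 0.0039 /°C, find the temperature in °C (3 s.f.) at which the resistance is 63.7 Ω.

196 °C

R = R₀(1 + α(T − T₀)) ⇒ T = T₀ + (R/R₀ − 1)/α
T = 20 + (63.7/37.8 − 1)/0.0039 = 20 + (0.6852)/0.0039 = 196 °C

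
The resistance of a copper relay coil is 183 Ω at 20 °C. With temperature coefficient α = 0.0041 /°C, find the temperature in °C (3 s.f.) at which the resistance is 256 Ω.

R = R₀(1 + α(T − T₀)) ⇒ T = T₀ + (R/R₀ − 1)/α
T = 20 + (256/183 − 1)/0.0041 = 20 + (0.3989)/0.0041 = 117 °C

117 °C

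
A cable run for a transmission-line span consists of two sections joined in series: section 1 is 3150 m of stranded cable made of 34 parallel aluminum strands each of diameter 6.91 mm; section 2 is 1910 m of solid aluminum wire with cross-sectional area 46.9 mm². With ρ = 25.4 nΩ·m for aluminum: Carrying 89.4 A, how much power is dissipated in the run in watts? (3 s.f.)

ρ = 25.4 nΩ·m = 2.54×10^-8 Ω·m
Section 1: A_strand = π(3.4550e-03)² = 3.750e-05 m²; R₁ = ρL/(N·A_s) = (2.54×10^-8)(3150)/(34×3.750e-05) = 0.06275 Ω
Section 2: A = 46.9 mm² = 4.690e-05 m²
R₂ = (2.54×10^-8)(1910)/(4.690e-05) = 1.034 Ω
R = R₁ + R₂ = 1.097 Ω
P = I²R = (89.4)² × 1.097 = 8770 W

8770 W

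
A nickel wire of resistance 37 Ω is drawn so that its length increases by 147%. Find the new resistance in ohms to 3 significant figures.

k = 1 + 147/100 = 2.47; volume constant ⇒ A' = A/k, so R' = k²R.
R' = 6.101 × 37 = 226 Ω

226 Ω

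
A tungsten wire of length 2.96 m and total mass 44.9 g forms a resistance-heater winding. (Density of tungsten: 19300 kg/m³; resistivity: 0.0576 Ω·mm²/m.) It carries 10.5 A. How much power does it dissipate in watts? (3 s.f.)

ρ = 0.0576 Ω·mm²/m = 5.76×10^-8 Ω·m
A = m/(density·L) = 0.0449/(19300×2.96) = 7.8595e-07 m²
R = ρL/A = (5.76×10^-8)(2.96)/(7.8595e-07) = 0.2169 Ω
P = I²R = (10.5)² × 0.2169 = 23.9 W

23.9 W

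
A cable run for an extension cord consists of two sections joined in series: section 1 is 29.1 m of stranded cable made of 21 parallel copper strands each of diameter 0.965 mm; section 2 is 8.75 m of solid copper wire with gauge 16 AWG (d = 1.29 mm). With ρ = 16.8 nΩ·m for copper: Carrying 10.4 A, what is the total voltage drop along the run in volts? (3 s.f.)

ρ = 16.8 nΩ·m = 1.68×10^-8 Ω·m
Section 1: A_strand = π(4.8250e-04)² = 7.314e-07 m²; R₁ = ρL/(N·A_s) = (1.68×10^-8)(29.1)/(21×7.314e-07) = 0.03183 Ω
Section 2: A = π(1.29/2 mm)² = π(6.4500e-04 m)² = 1.307e-06 m²
R₂ = (1.68×10^-8)(8.75)/(1.307e-06) = 0.1125 Ω
R = R₁ + R₂ = 0.1443 Ω
V = IR = 10.4 × 0.1443 = 1.50 V

1.50 V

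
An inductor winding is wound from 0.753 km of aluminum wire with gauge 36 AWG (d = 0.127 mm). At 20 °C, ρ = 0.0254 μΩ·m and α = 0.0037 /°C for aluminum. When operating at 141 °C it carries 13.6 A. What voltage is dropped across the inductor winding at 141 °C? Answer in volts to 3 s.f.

29700 V

ρ = 0.0254 μΩ·m = 2.54×10^-8 Ω·m
A = π(0.127/2 mm)² = π(6.3500e-05 m)² = 1.267e-08 m²
R₍20₎ = ρL/A = (2.54×10^-8)(753)/(1.267e-08) = 1510 Ω
R₍141₎ = R₍20₎(1 + αΔT) = 1510 × (1 + 0.0037×121) = 2186 Ω
V = IR = 13.6 × 2186 = 29700 V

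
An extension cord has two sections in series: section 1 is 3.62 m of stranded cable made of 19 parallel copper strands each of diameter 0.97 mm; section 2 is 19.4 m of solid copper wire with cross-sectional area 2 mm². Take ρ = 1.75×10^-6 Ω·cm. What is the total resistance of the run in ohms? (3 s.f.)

ρ = 1.75×10^-6 Ω·cm = 1.75×10^-8 Ω·m
Section 1: A_strand = π(4.8500e-04)² = 7.390e-07 m²; R₁ = ρL/(N·A_s) = (1.75×10^-8)(3.62)/(19×7.390e-07) = 0.004512 Ω
Section 2: A = 2 mm² = 2.000e-06 m²
R₂ = (1.75×10^-8)(19.4)/(2.000e-06) = 0.1698 Ω
R = R₁ + R₂ = 0.174 Ω

0.174 Ω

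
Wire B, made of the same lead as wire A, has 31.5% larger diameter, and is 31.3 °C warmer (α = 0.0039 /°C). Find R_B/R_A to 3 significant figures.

R ∝ ρL/d² with ρ ∝ (1+αΔT), so R_B/R_A = (1 + 31.5/100)⁻² × (1 + 0.0039×31.3)
= 0.5783 × 1.122 = 0.649

0.649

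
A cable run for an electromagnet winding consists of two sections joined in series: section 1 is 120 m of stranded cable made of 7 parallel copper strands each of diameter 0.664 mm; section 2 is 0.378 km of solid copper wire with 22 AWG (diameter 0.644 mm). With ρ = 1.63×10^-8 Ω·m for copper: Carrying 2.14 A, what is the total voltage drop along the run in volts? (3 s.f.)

Section 1: A_strand = π(3.3200e-04)² = 3.463e-07 m²; R₁ = ρL/(N·A_s) = (1.63×10^-8)(120)/(7×3.463e-07) = 0.8069 Ω
Section 2: A = π(0.644/2 mm)² = π(3.2200e-04 m)² = 3.257e-07 m²
R₂ = (1.63×10^-8)(378)/(3.257e-07) = 18.92 Ω
R = R₁ + R₂ = 19.72 Ω
V = IR = 2.14 × 19.72 = 42.2 V

42.2 V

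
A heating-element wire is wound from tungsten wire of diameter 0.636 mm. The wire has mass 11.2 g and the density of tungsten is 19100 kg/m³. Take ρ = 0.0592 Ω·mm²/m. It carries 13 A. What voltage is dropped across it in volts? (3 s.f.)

ρ = 0.0592 Ω·mm²/m = 5.92×10^-8 Ω·m
A = π(d/2)² = π(3.1800e-04 m)² = 3.1769e-07 m²
L = m/(density·A) = 0.0112/(19100×3.1769e-07) = 1.846 m
R = ρL/A = (5.92×10^-8)(1.846)/(3.1769e-07) = 0.344 Ω
V = IR = 13 × 0.344 = 4.47 V

4.47 V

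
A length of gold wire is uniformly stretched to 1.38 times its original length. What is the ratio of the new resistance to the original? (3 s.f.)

Volume constant ⇒ A' = A/k with k = 1.38. R' = ρ(kL)/(A/k) = k²R.
Factor = 1.90

1.90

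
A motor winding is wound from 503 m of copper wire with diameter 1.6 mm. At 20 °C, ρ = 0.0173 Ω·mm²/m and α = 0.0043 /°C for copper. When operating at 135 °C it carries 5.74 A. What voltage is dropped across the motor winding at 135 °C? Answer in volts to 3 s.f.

ρ = 0.0173 Ω·mm²/m = 1.73×10^-8 Ω·m
A = π(d/2)² = π(8.0000e-04 m)² = 2.011e-06 m²
R₍20₎ = ρL/A = (1.73×10^-8)(503)/(2.011e-06) = 4.328 Ω
R₍135₎ = R₍20₎(1 + αΔT) = 4.328 × (1 + 0.0043×115) = 6.468 Ω
V = IR = 5.74 × 6.468 = 37.1 V

37.1 V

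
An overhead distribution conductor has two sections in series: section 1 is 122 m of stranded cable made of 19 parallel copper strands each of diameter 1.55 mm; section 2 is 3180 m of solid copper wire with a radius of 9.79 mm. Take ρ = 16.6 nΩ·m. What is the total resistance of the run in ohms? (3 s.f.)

ρ = 16.6 nΩ·m = 1.66×10^-8 Ω·m
Section 1: A_strand = π(7.7500e-04)² = 1.887e-06 m²; R₁ = ρL/(N·A_s) = (1.66×10^-8)(122)/(19×1.887e-06) = 0.05649 Ω
Section 2: A = πr² = π(9.7900e-03 m)² = 3.011e-04 m²
R₂ = (1.66×10^-8)(3180)/(3.011e-04) = 0.1753 Ω
R = R₁ + R₂ = 0.232 Ω

0.232 Ω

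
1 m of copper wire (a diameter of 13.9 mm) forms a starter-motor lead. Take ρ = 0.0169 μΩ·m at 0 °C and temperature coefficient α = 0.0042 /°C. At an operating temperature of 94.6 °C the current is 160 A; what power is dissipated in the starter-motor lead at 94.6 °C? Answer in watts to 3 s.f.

ρ = 0.0169 μΩ·m = 1.69×10^-8 Ω·m
A = π(d/2)² = π(6.9500e-03 m)² = 1.517e-04 m²
R₍0₎ = ρL/A = (1.69×10^-8)(1)/(1.517e-04) = 1.114×10^-4 Ω
R₍94.6₎ = R₍0₎(1 + αΔT) = 1.114×10^-4 × (1 + 0.0042×94.6) = 1.556×10^-4 Ω
P = I²R = (160)² × 1.556×10^-4 = 3.98 W

3.98 W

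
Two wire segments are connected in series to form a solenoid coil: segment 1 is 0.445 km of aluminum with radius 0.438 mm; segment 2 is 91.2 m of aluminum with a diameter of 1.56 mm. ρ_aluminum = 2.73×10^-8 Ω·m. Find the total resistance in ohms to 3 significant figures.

21.5 Ω

Segment 1: A = πr² = π(4.3800e-04 m)² = 6.027e-07 m²
R₁ = ρL/A = (2.73×10^-8)(445)/(6.027e-07) = 20.16 Ω
Segment 2: A = π(d/2)² = π(7.8000e-04 m)² = 1.911e-06 m²
R₂ = (2.73×10^-8)(91.2)/(1.911e-06) = 1.303 Ω
R = R₁ + R₂ = 21.5 Ω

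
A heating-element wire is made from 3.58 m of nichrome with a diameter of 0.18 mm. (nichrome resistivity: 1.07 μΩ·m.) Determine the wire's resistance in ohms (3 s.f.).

151 Ω

ρ = 1.07 μΩ·m = 1.07×10^-6 Ω·m
A = π(d/2)² = π(9.0000e-05 m)² = 2.545e-08 m²
R = ρL/A = (1.07×10^-6)(3.58 m)/(2.545e-08 m²) = 151 Ω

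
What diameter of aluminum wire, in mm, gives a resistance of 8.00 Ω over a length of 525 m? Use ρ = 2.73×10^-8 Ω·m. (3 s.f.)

1.51 mm

A = ρL/R = (2.73×10^-8)(525)/(8) = 1.792e-06 m²
d = 2√(A/π) = 1.510e-03 m = 1.51 mm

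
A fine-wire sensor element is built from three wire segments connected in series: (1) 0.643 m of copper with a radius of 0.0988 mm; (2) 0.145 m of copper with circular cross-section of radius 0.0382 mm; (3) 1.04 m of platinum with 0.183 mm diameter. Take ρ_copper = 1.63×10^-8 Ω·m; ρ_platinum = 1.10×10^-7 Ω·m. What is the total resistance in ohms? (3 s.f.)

5.21 Ω

Seg 1: A = πr² = π(9.8800e-05 m)² = 3.067e-08 m²
R_1 = (1.63×10^-8)(0.643)/(3.067e-08) = 0.3418 Ω
Seg 2: A = πr² = π(3.8200e-05 m)² = 4.584e-09 m²
R_2 = (1.63×10^-8)(0.145)/(4.584e-09) = 0.5156 Ω
Seg 3: A = π(d/2)² = π(9.1500e-05 m)² = 2.630e-08 m²
R_3 = (1.10×10^-7)(1.04)/(2.630e-08) = 4.349 Ω
R_total = R_1 + R_2 + R_3 = 5.21 Ω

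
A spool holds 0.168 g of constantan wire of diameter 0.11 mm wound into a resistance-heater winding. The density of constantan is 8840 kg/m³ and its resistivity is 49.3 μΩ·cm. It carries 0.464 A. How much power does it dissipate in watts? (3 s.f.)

22.3 W

ρ = 49.3 μΩ·cm = 4.93×10^-7 Ω·m
A = π(d/2)² = π(5.5000e-05 m)² = 9.5033e-09 m²
L = m/(density·A) = 1.680×10^-4/(8840×9.5033e-09) = 2 m
R = ρL/A = (4.93×10^-7)(2)/(9.5033e-09) = 103.7 Ω
P = I²R = (0.464)² × 103.7 = 22.3 W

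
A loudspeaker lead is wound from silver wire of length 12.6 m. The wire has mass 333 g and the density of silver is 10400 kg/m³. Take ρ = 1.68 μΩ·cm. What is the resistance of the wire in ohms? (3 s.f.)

ρ = 1.68 μΩ·cm = 1.68×10^-8 Ω·m
A = m/(density·L) = 0.333/(10400×12.6) = 2.5412e-06 m²
R = ρL/A = (1.68×10^-8)(12.6)/(2.5412e-06) = 0.0833 Ω

0.0833 Ω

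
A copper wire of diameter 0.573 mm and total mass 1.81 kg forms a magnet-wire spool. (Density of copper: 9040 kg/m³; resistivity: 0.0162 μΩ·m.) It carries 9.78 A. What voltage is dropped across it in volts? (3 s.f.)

477 V

ρ = 0.0162 μΩ·m = 1.62×10^-8 Ω·m
A = π(d/2)² = π(2.8650e-04 m)² = 2.5787e-07 m²
L = m/(density·A) = 1.81/(9040×2.5787e-07) = 776.4 m
R = ρL/A = (1.62×10^-8)(776.4)/(2.5787e-07) = 48.78 Ω
V = IR = 9.78 × 48.78 = 477 V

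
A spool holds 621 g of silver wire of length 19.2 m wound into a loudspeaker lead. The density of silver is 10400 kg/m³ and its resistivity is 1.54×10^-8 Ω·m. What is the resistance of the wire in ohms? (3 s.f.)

A = m/(density·L) = 0.621/(10400×19.2) = 3.1100e-06 m²
R = ρL/A = (1.54×10^-8)(19.2)/(3.1100e-06) = 0.0951 Ω

0.0951 Ω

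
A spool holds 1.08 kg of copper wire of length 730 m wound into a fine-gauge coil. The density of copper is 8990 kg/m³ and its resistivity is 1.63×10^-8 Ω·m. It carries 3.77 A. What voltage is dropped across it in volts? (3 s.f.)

A = m/(density·L) = 1.08/(8990×730) = 1.6457e-07 m²
R = ρL/A = (1.63×10^-8)(730)/(1.6457e-07) = 72.31 Ω
V = IR = 3.77 × 72.31 = 273 V

273 V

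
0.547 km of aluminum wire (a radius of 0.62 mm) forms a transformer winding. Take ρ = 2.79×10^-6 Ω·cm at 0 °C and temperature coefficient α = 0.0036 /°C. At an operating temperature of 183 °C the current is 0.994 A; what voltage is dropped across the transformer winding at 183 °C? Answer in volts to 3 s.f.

20.8 V

ρ = 2.79×10^-6 Ω·cm = 2.79×10^-8 Ω·m
A = πr² = π(6.2000e-04 m)² = 1.208e-06 m²
R₍0₎ = ρL/A = (2.79×10^-8)(547)/(1.208e-06) = 12.64 Ω
R₍183₎ = R₍0₎(1 + αΔT) = 12.64 × (1 + 0.0036×183) = 20.96 Ω
V = IR = 0.994 × 20.96 = 20.8 V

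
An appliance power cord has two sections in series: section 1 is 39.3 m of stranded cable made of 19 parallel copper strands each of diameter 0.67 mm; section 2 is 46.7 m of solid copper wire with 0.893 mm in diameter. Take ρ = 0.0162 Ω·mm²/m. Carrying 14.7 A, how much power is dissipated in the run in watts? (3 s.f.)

282 W

ρ = 0.0162 Ω·mm²/m = 1.62×10^-8 Ω·m
Section 1: A_strand = π(3.3500e-04)² = 3.526e-07 m²; R₁ = ρL/(N·A_s) = (1.62×10^-8)(39.3)/(19×3.526e-07) = 0.09504 Ω
Section 2: A = π(d/2)² = π(4.4650e-04 m)² = 6.263e-07 m²
R₂ = (1.62×10^-8)(46.7)/(6.263e-07) = 1.208 Ω
R = R₁ + R₂ = 1.303 Ω
P = I²R = (14.7)² × 1.303 = 282 W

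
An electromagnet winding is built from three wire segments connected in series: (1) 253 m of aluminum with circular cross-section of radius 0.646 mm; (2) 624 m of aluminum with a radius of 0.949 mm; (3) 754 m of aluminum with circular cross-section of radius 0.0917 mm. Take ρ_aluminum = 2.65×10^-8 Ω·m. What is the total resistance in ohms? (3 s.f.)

767 Ω

Seg 1: A = πr² = π(6.4600e-04 m)² = 1.311e-06 m²
R_1 = (2.65×10^-8)(253)/(1.311e-06) = 5.114 Ω
Seg 2: A = πr² = π(9.4900e-04 m)² = 2.829e-06 m²
R_2 = (2.65×10^-8)(624)/(2.829e-06) = 5.845 Ω
Seg 3: A = πr² = π(9.1700e-05 m)² = 2.642e-08 m²
R_3 = (2.65×10^-8)(754)/(2.642e-08) = 756.4 Ω
R_total = R_1 + R_2 + R_3 = 767 Ω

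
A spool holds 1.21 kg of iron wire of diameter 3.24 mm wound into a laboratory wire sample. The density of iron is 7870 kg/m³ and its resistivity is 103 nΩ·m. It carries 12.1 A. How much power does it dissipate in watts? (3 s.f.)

34.1 W

ρ = 103 nΩ·m = 1.03×10^-7 Ω·m
A = π(d/2)² = π(1.6200e-03 m)² = 8.2448e-06 m²
L = m/(density·A) = 1.21/(7870×8.2448e-06) = 18.65 m
R = ρL/A = (1.03×10^-7)(18.65)/(8.2448e-06) = 0.233 Ω
P = I²R = (12.1)² × 0.233 = 34.1 W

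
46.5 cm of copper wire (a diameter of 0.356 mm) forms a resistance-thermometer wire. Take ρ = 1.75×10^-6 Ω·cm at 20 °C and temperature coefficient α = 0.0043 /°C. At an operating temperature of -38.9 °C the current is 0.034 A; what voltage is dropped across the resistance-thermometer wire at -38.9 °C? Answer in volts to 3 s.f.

ρ = 1.75×10^-6 Ω·cm = 1.75×10^-8 Ω·m
A = π(d/2)² = π(1.7800e-04 m)² = 9.954e-08 m²
R₍20₎ = ρL/A = (1.75×10^-8)(0.465)/(9.954e-08) = 0.08175 Ω
R₍-38.9₎ = R₍20₎(1 + αΔT) = 0.08175 × (1 + 0.0043×-58.9) = 0.06105 Ω
V = IR = 0.034 × 0.06105 = 0.00208 V

0.00208 V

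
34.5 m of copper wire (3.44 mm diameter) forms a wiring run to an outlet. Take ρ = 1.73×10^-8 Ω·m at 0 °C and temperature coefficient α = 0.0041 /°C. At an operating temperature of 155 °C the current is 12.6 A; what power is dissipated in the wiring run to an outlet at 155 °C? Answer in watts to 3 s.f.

A = π(d/2)² = π(1.7200e-03 m)² = 9.294e-06 m²
R₍0₎ = ρL/A = (1.73×10^-8)(34.5)/(9.294e-06) = 0.06422 Ω
R₍155₎ = R₍0₎(1 + αΔT) = 0.06422 × (1 + 0.0041×155) = 0.105 Ω
P = I²R = (12.6)² × 0.105 = 16.7 W

16.7 W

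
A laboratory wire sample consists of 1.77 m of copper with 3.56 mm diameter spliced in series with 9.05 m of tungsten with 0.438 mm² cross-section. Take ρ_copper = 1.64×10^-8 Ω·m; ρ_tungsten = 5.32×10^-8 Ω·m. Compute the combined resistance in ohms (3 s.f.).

Segment 1: A = π(d/2)² = π(1.7800e-03 m)² = 9.954e-06 m²
R₁ = ρL/A = (1.64×10^-8)(1.77)/(9.954e-06) = 0.002916 Ω
Segment 2: A = 0.438 mm² = 4.380e-07 m²
R₂ = (5.32×10^-8)(9.05)/(4.380e-07) = 1.099 Ω
R = R₁ + R₂ = 1.10 Ω

1.10 Ω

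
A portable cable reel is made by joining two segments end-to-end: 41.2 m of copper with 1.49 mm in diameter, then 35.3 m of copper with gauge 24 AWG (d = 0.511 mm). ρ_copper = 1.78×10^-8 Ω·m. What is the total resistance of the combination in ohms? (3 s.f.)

Segment 1: A = π(d/2)² = π(7.4500e-04 m)² = 1.744e-06 m²
R₁ = ρL/A = (1.78×10^-8)(41.2)/(1.744e-06) = 0.4206 Ω
Segment 2: A = π(0.511/2 mm)² = π(2.5550e-04 m)² = 2.051e-07 m²
R₂ = (1.78×10^-8)(35.3)/(2.051e-07) = 3.064 Ω
R = R₁ + R₂ = 3.48 Ω

3.48 Ω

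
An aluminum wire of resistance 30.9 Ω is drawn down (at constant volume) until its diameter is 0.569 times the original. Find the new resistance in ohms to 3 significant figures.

Volume constant ⇒ L' = L/r² with r = 0.569. R' = ρL'/A' = ρ(L/r²)/(πr²d₀²/4) = R/r⁴.
R' = 9.54 × 30.9 = 295 Ω

295 Ω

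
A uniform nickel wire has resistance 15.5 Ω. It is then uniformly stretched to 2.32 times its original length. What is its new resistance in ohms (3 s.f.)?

Volume constant ⇒ A' = A/k with k = 2.32. R' = ρ(kL)/(A/k) = k²R.
R' = 5.382 × 15.5 = 83.4 Ω

83.4 Ω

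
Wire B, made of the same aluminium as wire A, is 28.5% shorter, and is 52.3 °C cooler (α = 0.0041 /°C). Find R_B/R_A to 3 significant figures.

0.562

R ∝ ρL/d² with ρ ∝ (1+αΔT), so R_B/R_A = (1 − 28.5/100) × (1 − 0.0041×52.3)
= 0.715 × 0.7856 = 0.562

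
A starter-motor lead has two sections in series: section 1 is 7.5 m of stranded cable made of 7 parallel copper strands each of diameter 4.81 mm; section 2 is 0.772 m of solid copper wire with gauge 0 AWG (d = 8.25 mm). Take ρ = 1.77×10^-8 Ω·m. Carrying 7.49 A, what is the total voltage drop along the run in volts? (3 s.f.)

Section 1: A_strand = π(2.4050e-03)² = 1.817e-05 m²; R₁ = ρL/(N·A_s) = (1.77×10^-8)(7.5)/(7×1.817e-05) = 0.001044 Ω
Section 2: A = π(8.25/2 mm)² = π(4.1250e-03 m)² = 5.346e-05 m²
R₂ = (1.77×10^-8)(0.772)/(5.346e-05) = 2.556×10^-4 Ω
R = R₁ + R₂ = 0.001299 Ω
V = IR = 7.49 × 0.001299 = 0.00973 V

0.00973 V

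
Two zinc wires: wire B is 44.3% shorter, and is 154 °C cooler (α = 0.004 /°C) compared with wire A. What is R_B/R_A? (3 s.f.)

R ∝ ρL/d² with ρ ∝ (1+αΔT), so R_B/R_A = (1 − 44.3/100) × (1 − 0.004×154)
= 0.557 × 0.384 = 0.214

0.214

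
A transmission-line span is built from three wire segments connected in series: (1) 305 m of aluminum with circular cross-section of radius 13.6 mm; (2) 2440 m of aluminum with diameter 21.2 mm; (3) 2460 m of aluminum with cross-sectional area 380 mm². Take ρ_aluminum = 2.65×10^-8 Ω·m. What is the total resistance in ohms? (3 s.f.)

Seg 1: A = πr² = π(1.3600e-02 m)² = 5.811e-04 m²
R_1 = (2.65×10^-8)(305)/(5.811e-04) = 0.01391 Ω
Seg 2: A = π(d/2)² = π(1.0600e-02 m)² = 3.530e-04 m²
R_2 = (2.65×10^-8)(2440)/(3.530e-04) = 0.1832 Ω
Seg 3: A = 380 mm² = 3.800e-04 m²
R_3 = (2.65×10^-8)(2460)/(3.800e-04) = 0.1716 Ω
R_total = R_1 + R_2 + R_3 = 0.369 Ω

0.369 Ω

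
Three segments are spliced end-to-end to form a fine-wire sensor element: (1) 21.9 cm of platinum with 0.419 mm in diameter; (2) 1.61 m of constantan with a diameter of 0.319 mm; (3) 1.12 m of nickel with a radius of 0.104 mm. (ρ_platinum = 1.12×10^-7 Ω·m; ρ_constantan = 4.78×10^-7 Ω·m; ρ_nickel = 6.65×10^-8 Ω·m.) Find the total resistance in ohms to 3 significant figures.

Seg 1: A = π(d/2)² = π(2.0950e-04 m)² = 1.379e-07 m²
R_1 = (1.12×10^-7)(0.219)/(1.379e-07) = 0.1779 Ω
Seg 2: A = π(d/2)² = π(1.5950e-04 m)² = 7.992e-08 m²
R_2 = (4.78×10^-7)(1.61)/(7.992e-08) = 9.629 Ω
Seg 3: A = πr² = π(1.0400e-04 m)² = 3.398e-08 m²
R_3 = (6.65×10^-8)(1.12)/(3.398e-08) = 2.192 Ω
R_total = R_1 + R_2 + R_3 = 12.0 Ω

12.0 Ω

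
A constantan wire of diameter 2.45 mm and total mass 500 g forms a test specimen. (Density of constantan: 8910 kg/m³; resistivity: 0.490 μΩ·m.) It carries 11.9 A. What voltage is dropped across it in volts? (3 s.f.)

ρ = 0.490 μΩ·m = 4.90×10^-7 Ω·m
A = π(d/2)² = π(1.2250e-03 m)² = 4.7144e-06 m²
L = m/(density·A) = 0.5/(8910×4.7144e-06) = 11.9 m
R = ρL/A = (4.90×10^-7)(11.9)/(4.7144e-06) = 1.237 Ω
V = IR = 11.9 × 1.237 = 14.7 V

14.7 V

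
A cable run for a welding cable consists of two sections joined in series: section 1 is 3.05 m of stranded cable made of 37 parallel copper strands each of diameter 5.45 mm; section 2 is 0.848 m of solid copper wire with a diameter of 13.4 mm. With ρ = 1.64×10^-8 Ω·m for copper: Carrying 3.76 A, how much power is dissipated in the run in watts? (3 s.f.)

0.00221 W

Section 1: A_strand = π(2.7250e-03)² = 2.333e-05 m²; R₁ = ρL/(N·A_s) = (1.64×10^-8)(3.05)/(37×2.333e-05) = 5.795×10^-5 Ω
Section 2: A = π(d/2)² = π(6.7000e-03 m)² = 1.410e-04 m²
R₂ = (1.64×10^-8)(0.848)/(1.410e-04) = 9.861×10^-5 Ω
R = R₁ + R₂ = 1.566×10^-4 Ω
P = I²R = (3.76)² × 1.566×10^-4 = 0.00221 W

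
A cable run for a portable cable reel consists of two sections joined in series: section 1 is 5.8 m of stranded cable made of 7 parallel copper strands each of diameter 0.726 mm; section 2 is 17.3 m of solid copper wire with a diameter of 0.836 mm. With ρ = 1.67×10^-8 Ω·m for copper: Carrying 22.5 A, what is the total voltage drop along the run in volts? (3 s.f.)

Section 1: A_strand = π(3.6300e-04)² = 4.140e-07 m²; R₁ = ρL/(N·A_s) = (1.67×10^-8)(5.8)/(7×4.140e-07) = 0.03343 Ω
Section 2: A = π(d/2)² = π(4.1800e-04 m)² = 5.489e-07 m²
R₂ = (1.67×10^-8)(17.3)/(5.489e-07) = 0.5263 Ω
R = R₁ + R₂ = 0.5598 Ω
V = IR = 22.5 × 0.5598 = 12.6 V

12.6 V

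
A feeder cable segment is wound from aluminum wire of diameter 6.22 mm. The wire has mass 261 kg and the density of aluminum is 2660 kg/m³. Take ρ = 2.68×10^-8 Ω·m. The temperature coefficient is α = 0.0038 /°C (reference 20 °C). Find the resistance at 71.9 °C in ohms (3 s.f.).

3.41 Ω

A = π(d/2)² = π(3.1100e-03 m)² = 3.0386e-05 m²
L = m/(density·A) = 261/(2660×3.0386e-05) = 3229 m
R = ρL/A = (2.68×10^-8)(3229)/(3.0386e-05) = 2.848 Ω
R(71.9 °C) = 2.848 × (1 + 0.0038×51.9) = 3.41 Ω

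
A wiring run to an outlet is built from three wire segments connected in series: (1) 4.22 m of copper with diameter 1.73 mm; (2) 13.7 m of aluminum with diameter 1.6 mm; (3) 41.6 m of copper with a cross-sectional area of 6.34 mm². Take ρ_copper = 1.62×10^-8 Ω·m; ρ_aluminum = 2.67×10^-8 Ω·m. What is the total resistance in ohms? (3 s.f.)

Seg 1: A = π(d/2)² = π(8.6500e-04 m)² = 2.351e-06 m²
R_1 = (1.62×10^-8)(4.22)/(2.351e-06) = 0.02908 Ω
Seg 2: A = π(d/2)² = π(8.0000e-04 m)² = 2.011e-06 m²
R_2 = (2.67×10^-8)(13.7)/(2.011e-06) = 0.1819 Ω
Seg 3: A = 6.34 mm² = 6.340e-06 m²
R_3 = (1.62×10^-8)(41.6)/(6.340e-06) = 0.1063 Ω
R_total = R_1 + R_2 + R_3 = 0.317 Ω

0.317 Ω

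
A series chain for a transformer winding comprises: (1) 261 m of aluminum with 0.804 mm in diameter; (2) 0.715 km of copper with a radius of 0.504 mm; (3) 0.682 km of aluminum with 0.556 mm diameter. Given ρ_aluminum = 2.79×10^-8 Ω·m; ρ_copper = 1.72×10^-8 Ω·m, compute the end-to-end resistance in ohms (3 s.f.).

Seg 1: A = π(d/2)² = π(4.0200e-04 m)² = 5.077e-07 m²
R_1 = (2.79×10^-8)(261)/(5.077e-07) = 14.34 Ω
Seg 2: A = πr² = π(5.0400e-04 m)² = 7.980e-07 m²
R_2 = (1.72×10^-8)(715)/(7.980e-07) = 15.41 Ω
Seg 3: A = π(d/2)² = π(2.7800e-04 m)² = 2.428e-07 m²
R_3 = (2.79×10^-8)(682)/(2.428e-07) = 78.37 Ω
R_total = R_1 + R_2 + R_3 = 108 Ω

108 Ω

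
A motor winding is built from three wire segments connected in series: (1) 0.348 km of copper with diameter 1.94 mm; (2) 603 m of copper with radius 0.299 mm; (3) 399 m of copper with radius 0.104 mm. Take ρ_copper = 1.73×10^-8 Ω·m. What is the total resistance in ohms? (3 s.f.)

Seg 1: A = π(d/2)² = π(9.7000e-04 m)² = 2.956e-06 m²
R_1 = (1.73×10^-8)(348)/(2.956e-06) = 2.037 Ω
Seg 2: A = πr² = π(2.9900e-04 m)² = 2.809e-07 m²
R_2 = (1.73×10^-8)(603)/(2.809e-07) = 37.14 Ω
Seg 3: A = πr² = π(1.0400e-04 m)² = 3.398e-08 m²
R_3 = (1.73×10^-8)(399)/(3.398e-08) = 203.1 Ω
R_total = R_1 + R_2 + R_3 = 242 Ω

242 Ω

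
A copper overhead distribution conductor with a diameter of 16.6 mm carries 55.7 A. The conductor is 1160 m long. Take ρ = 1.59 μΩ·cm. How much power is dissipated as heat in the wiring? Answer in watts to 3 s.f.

ρ = 1.59 μΩ·cm = 1.59×10^-8 Ω·m
A = π(d/2)² = π(8.3000e-03 m)² = 2.164e-04 m²
R = ρL/A = (1.59×10^-8)(1160)/(2.164e-04) = 0.08522 Ω
P = I²R = (55.7)² × 0.08522 = 264 W

264 W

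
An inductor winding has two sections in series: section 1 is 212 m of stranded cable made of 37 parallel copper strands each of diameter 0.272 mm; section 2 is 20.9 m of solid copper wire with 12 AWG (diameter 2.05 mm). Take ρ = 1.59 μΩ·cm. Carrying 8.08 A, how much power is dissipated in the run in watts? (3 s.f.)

109 W

ρ = 1.59 μΩ·cm = 1.59×10^-8 Ω·m
Section 1: A_strand = π(1.3600e-04)² = 5.811e-08 m²; R₁ = ρL/(N·A_s) = (1.59×10^-8)(212)/(37×5.811e-08) = 1.568 Ω
Section 2: A = π(2.05/2 mm)² = π(1.0250e-03 m)² = 3.301e-06 m²
R₂ = (1.59×10^-8)(20.9)/(3.301e-06) = 0.1007 Ω
R = R₁ + R₂ = 1.669 Ω
P = I²R = (8.08)² × 1.669 = 109 W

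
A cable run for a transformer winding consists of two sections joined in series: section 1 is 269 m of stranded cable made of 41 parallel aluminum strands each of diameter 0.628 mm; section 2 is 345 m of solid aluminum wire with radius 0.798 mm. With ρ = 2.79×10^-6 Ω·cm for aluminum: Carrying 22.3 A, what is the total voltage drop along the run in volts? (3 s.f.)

120 V

ρ = 2.79×10^-6 Ω·cm = 2.79×10^-8 Ω·m
Section 1: A_strand = π(3.1400e-04)² = 3.097e-07 m²; R₁ = ρL/(N·A_s) = (2.79×10^-8)(269)/(41×3.097e-07) = 0.591 Ω
Section 2: A = πr² = π(7.9800e-04 m)² = 2.001e-06 m²
R₂ = (2.79×10^-8)(345)/(2.001e-06) = 4.811 Ω
R = R₁ + R₂ = 5.402 Ω
V = IR = 22.3 × 5.402 = 120 V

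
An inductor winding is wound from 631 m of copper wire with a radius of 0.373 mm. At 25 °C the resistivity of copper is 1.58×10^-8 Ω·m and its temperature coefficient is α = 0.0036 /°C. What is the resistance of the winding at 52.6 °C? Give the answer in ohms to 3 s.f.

A = πr² = π(3.7300e-04 m)² = 4.371e-07 m²
R₍25°C₎ = ρL/A = (1.58×10^-8)(631)/(4.371e-07) = 22.81 Ω
R = R₀(1 + αΔT) = 22.81(1 + 0.0036×27.6) = 25.1 Ω

25.1 Ω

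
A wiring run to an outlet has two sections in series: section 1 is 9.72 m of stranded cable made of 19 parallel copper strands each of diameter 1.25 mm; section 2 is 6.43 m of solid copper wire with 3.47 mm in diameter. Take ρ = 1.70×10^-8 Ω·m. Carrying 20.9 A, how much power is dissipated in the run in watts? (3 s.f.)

Section 1: A_strand = π(6.2500e-04)² = 1.227e-06 m²; R₁ = ρL/(N·A_s) = (1.70×10^-8)(9.72)/(19×1.227e-06) = 0.007087 Ω
Section 2: A = π(d/2)² = π(1.7350e-03 m)² = 9.457e-06 m²
R₂ = (1.70×10^-8)(6.43)/(9.457e-06) = 0.01156 Ω
R = R₁ + R₂ = 0.01865 Ω
P = I²R = (20.9)² × 0.01865 = 8.14 W

8.14 W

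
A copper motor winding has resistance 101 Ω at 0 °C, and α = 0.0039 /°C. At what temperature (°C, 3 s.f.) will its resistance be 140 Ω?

R = R₀(1 + α(T − T₀)) ⇒ T = T₀ + (R/R₀ − 1)/α
T = 0 + (140/101 − 1)/0.0039 = 0 + (0.3861)/0.0039 = 99.0 °C

99.0 °C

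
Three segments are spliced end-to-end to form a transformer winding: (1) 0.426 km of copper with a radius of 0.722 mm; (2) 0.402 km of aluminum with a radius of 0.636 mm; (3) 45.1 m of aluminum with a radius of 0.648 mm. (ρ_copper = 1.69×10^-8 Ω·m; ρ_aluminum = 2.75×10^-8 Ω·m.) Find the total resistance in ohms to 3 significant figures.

14.0 Ω

Seg 1: A = πr² = π(7.2200e-04 m)² = 1.638e-06 m²
R_1 = (1.69×10^-8)(426)/(1.638e-06) = 4.396 Ω
Seg 2: A = πr² = π(6.3600e-04 m)² = 1.271e-06 m²
R_2 = (2.75×10^-8)(402)/(1.271e-06) = 8.7 Ω
Seg 3: A = πr² = π(6.4800e-04 m)² = 1.319e-06 m²
R_3 = (2.75×10^-8)(45.1)/(1.319e-06) = 0.9402 Ω
R_total = R_1 + R_2 + R_3 = 14.0 Ω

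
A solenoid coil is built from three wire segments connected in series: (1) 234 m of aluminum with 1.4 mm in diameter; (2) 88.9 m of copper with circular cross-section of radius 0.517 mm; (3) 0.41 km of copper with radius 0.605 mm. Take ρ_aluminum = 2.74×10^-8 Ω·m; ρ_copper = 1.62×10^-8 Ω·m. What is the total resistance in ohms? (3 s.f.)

11.7 Ω

Seg 1: A = π(d/2)² = π(7.0000e-04 m)² = 1.539e-06 m²
R_1 = (2.74×10^-8)(234)/(1.539e-06) = 4.165 Ω
Seg 2: A = πr² = π(5.1700e-04 m)² = 8.397e-07 m²
R_2 = (1.62×10^-8)(88.9)/(8.397e-07) = 1.715 Ω
Seg 3: A = πr² = π(6.0500e-04 m)² = 1.150e-06 m²
R_3 = (1.62×10^-8)(410)/(1.150e-06) = 5.776 Ω
R_total = R_1 + R_2 + R_3 = 11.7 Ω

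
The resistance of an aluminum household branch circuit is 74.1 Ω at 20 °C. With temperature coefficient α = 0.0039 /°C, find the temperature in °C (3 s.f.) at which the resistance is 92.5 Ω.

R = R₀(1 + α(T − T₀)) ⇒ T = T₀ + (R/R₀ − 1)/α
T = 20 + (92.5/74.1 − 1)/0.0039 = 20 + (0.2483)/0.0039 = 83.7 °C

83.7 °C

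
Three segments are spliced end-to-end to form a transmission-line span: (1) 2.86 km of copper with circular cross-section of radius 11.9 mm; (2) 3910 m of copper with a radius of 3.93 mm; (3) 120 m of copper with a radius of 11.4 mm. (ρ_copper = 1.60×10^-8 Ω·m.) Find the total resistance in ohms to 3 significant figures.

1.40 Ω

Seg 1: A = πr² = π(1.1900e-02 m)² = 4.449e-04 m²
R_1 = (1.60×10^-8)(2860)/(4.449e-04) = 0.1029 Ω
Seg 2: A = πr² = π(3.9300e-03 m)² = 4.852e-05 m²
R_2 = (1.60×10^-8)(3910)/(4.852e-05) = 1.289 Ω
Seg 3: A = πr² = π(1.1400e-02 m)² = 4.083e-04 m²
R_3 = (1.60×10^-8)(120)/(4.083e-04) = 0.004703 Ω
R_total = R_1 + R_2 + R_3 = 1.40 Ω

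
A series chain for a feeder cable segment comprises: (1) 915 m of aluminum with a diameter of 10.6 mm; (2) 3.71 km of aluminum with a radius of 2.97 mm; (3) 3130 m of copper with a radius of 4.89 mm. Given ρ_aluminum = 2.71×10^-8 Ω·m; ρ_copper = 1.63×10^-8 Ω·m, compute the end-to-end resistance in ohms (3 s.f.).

Seg 1: A = π(d/2)² = π(5.3000e-03 m)² = 8.825e-05 m²
R_1 = (2.71×10^-8)(915)/(8.825e-05) = 0.281 Ω
Seg 2: A = πr² = π(2.9700e-03 m)² = 2.771e-05 m²
R_2 = (2.71×10^-8)(3710)/(2.771e-05) = 3.628 Ω
Seg 3: A = πr² = π(4.8900e-03 m)² = 7.512e-05 m²
R_3 = (1.63×10^-8)(3130)/(7.512e-05) = 0.6791 Ω
R_total = R_1 + R_2 + R_3 = 4.59 Ω

4.59 Ω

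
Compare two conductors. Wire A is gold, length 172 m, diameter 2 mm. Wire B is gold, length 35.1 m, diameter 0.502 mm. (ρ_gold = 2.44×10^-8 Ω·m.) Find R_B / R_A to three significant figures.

3.24

R ∝ ρL/d², so R_B/R_A = (L_B/L_A) × (d_A/d_B)²
= (35.1/172) × (2/0.502)² = 3.24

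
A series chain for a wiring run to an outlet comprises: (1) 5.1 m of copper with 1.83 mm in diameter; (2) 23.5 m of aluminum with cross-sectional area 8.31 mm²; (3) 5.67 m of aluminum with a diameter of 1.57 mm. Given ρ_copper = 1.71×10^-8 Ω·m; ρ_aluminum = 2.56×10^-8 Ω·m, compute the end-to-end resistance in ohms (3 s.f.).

0.181 Ω

Seg 1: A = π(d/2)² = π(9.1500e-04 m)² = 2.630e-06 m²
R_1 = (1.71×10^-8)(5.1)/(2.630e-06) = 0.03316 Ω
Seg 2: A = 8.31 mm² = 8.310e-06 m²
R_2 = (2.56×10^-8)(23.5)/(8.310e-06) = 0.07239 Ω
Seg 3: A = π(d/2)² = π(7.8500e-04 m)² = 1.936e-06 m²
R_3 = (2.56×10^-8)(5.67)/(1.936e-06) = 0.07498 Ω
R_total = R_1 + R_2 + R_3 = 0.181 Ω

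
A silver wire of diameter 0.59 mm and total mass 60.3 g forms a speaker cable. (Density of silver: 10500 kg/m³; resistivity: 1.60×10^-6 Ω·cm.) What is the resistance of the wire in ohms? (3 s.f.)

1.23 Ω

ρ = 1.60×10^-6 Ω·cm = 1.60×10^-8 Ω·m
A = π(d/2)² = π(2.9500e-04 m)² = 2.7340e-07 m²
L = m/(density·A) = 0.0603/(10500×2.7340e-07) = 21.01 m
R = ρL/A = (1.60×10^-8)(21.01)/(2.7340e-07) = 1.23 Ω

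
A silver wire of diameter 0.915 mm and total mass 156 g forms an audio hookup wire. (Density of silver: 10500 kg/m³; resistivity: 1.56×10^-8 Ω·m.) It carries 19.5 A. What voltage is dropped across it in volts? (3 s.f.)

A = π(d/2)² = π(4.5750e-04 m)² = 6.5755e-07 m²
L = m/(density·A) = 0.156/(10500×6.5755e-07) = 22.59 m
R = ρL/A = (1.56×10^-8)(22.59)/(6.5755e-07) = 0.536 Ω
V = IR = 19.5 × 0.536 = 10.5 V

10.5 V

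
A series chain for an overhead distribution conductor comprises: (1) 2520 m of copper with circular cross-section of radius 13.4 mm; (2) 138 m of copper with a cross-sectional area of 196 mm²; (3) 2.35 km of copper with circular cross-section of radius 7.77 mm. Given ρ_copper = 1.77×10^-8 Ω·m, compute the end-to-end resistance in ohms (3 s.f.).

Seg 1: A = πr² = π(1.3400e-02 m)² = 5.641e-04 m²
R_1 = (1.77×10^-8)(2520)/(5.641e-04) = 0.07907 Ω
Seg 2: A = 196 mm² = 1.960e-04 m²
R_2 = (1.77×10^-8)(138)/(1.960e-04) = 0.01246 Ω
Seg 3: A = πr² = π(7.7700e-03 m)² = 1.897e-04 m²
R_3 = (1.77×10^-8)(2350)/(1.897e-04) = 0.2193 Ω
R_total = R_1 + R_2 + R_3 = 0.311 Ω

0.311 Ω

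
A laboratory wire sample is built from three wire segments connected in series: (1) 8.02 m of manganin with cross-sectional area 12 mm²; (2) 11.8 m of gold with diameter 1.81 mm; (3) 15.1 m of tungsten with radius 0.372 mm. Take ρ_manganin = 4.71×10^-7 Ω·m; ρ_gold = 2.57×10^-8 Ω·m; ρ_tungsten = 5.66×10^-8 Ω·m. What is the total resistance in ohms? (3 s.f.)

2.40 Ω

Seg 1: A = 12 mm² = 1.200e-05 m²
R_1 = (4.71×10^-7)(8.02)/(1.200e-05) = 0.3148 Ω
Seg 2: A = π(d/2)² = π(9.0500e-04 m)² = 2.573e-06 m²
R_2 = (2.57×10^-8)(11.8)/(2.573e-06) = 0.1179 Ω
Seg 3: A = πr² = π(3.7200e-04 m)² = 4.347e-07 m²
R_3 = (5.66×10^-8)(15.1)/(4.347e-07) = 1.966 Ω
R_total = R_1 + R_2 + R_3 = 2.40 Ω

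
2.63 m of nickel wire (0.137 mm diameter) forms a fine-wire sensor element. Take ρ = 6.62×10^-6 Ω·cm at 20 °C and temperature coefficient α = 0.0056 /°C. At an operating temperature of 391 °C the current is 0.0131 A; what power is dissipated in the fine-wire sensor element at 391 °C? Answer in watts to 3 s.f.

0.00624 W

ρ = 6.62×10^-6 Ω·cm = 6.62×10^-8 Ω·m
A = π(d/2)² = π(6.8500e-05 m)² = 1.474e-08 m²
R₍20₎ = ρL/A = (6.62×10^-8)(2.63)/(1.474e-08) = 11.81 Ω
R₍391₎ = R₍20₎(1 + αΔT) = 11.81 × (1 + 0.0056×371) = 36.35 Ω
P = I²R = (0.0131)² × 36.35 = 0.00624 W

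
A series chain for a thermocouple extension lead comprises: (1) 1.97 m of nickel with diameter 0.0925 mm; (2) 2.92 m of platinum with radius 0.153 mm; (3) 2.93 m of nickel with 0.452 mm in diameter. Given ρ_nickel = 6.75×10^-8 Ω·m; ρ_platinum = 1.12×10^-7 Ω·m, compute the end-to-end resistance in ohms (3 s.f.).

Seg 1: A = π(d/2)² = π(4.6250e-05 m)² = 6.720e-09 m²
R_1 = (6.75×10^-8)(1.97)/(6.720e-09) = 19.79 Ω
Seg 2: A = πr² = π(1.5300e-04 m)² = 7.354e-08 m²
R_2 = (1.12×10^-7)(2.92)/(7.354e-08) = 4.447 Ω
Seg 3: A = π(d/2)² = π(2.2600e-04 m)² = 1.605e-07 m²
R_3 = (6.75×10^-8)(2.93)/(1.605e-07) = 1.233 Ω
R_total = R_1 + R_2 + R_3 = 25.5 Ω

25.5 Ω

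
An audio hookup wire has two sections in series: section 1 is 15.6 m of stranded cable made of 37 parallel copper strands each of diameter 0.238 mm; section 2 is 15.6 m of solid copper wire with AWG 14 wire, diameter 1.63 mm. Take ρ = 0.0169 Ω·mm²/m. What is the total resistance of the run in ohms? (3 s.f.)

0.287 Ω

ρ = 0.0169 Ω·mm²/m = 1.69×10^-8 Ω·m
Section 1: A_strand = π(1.1900e-04)² = 4.449e-08 m²; R₁ = ρL/(N·A_s) = (1.69×10^-8)(15.6)/(37×4.449e-08) = 0.1602 Ω
Section 2: A = π(1.63/2 mm)² = π(8.1500e-04 m)² = 2.087e-06 m²
R₂ = (1.69×10^-8)(15.6)/(2.087e-06) = 0.1263 Ω
R = R₁ + R₂ = 0.287 Ω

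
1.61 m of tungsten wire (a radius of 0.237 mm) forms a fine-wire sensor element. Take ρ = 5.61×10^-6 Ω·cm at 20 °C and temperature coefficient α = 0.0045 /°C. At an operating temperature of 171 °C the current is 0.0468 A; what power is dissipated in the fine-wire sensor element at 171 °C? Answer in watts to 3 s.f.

0.00188 W

ρ = 5.61×10^-6 Ω·cm = 5.61×10^-8 Ω·m
A = πr² = π(2.3700e-04 m)² = 1.765e-07 m²
R₍20₎ = ρL/A = (5.61×10^-8)(1.61)/(1.765e-07) = 0.5118 Ω
R₍171₎ = R₍20₎(1 + αΔT) = 0.5118 × (1 + 0.0045×151) = 0.8597 Ω
P = I²R = (0.0468)² × 0.8597 = 0.00188 W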